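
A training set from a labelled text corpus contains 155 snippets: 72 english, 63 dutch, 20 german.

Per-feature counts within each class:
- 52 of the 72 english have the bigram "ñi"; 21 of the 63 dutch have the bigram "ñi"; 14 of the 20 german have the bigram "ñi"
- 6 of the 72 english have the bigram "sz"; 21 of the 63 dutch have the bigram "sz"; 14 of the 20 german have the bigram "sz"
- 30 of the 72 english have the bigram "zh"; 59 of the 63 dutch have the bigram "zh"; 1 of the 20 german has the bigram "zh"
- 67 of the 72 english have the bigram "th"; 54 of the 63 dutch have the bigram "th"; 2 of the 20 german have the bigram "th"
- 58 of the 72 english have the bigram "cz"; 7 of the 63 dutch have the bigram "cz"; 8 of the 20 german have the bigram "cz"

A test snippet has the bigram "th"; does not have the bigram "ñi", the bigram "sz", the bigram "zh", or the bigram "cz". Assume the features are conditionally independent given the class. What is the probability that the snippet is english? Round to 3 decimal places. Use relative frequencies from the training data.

english: (72/155) × (20/72) × (66/72) × (42/72) × (67/72) × (14/72) ≈ 0.0124843
dutch: (63/155) × (42/63) × (42/63) × (4/63) × (54/63) × (56/63) ≈ 0.00873869
german: (20/155) × (6/20) × (6/20) × (19/20) × (2/20) × (12/20) ≈ 0.000661935
P(english | x) = 0.0124843 / 0.021884925 ≈ 0.570

0.570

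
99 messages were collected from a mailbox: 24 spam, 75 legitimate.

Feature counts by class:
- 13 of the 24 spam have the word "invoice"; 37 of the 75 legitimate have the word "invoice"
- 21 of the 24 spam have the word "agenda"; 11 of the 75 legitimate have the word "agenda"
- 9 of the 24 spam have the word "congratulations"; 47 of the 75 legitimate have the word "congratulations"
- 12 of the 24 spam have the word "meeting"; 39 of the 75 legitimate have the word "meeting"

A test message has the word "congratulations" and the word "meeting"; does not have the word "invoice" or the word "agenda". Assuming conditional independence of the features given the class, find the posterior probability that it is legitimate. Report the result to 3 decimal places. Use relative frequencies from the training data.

spam: (24/99) × (11/24) × (3/24) × (9/24) × (12/24) ≈ 0.00260417
legitimate: (75/99) × (38/75) × (64/75) × (47/75) × (39/75) ≈ 0.106735
P(legitimate | x) = 0.106735 / 0.10933917 ≈ 0.976

0.976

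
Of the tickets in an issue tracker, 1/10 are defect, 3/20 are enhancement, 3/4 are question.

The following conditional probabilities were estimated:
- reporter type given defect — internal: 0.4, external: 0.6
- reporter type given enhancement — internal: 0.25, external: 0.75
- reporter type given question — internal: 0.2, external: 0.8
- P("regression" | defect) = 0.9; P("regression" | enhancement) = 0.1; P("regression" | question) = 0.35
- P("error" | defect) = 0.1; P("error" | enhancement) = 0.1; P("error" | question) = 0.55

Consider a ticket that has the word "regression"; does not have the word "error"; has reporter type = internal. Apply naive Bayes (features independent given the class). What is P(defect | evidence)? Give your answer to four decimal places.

defect: 0.1 × 0.4 × 0.9 × (1−0.1) = 0.0324
enhancement: 0.15 × 0.25 × 0.1 × (1−0.1) = 0.003375
question: 0.75 × 0.2 × 0.35 × (1−0.55) = 0.023625
P(defect | x) = 0.0324 / 0.0594 ≈ 0.5455

0.5455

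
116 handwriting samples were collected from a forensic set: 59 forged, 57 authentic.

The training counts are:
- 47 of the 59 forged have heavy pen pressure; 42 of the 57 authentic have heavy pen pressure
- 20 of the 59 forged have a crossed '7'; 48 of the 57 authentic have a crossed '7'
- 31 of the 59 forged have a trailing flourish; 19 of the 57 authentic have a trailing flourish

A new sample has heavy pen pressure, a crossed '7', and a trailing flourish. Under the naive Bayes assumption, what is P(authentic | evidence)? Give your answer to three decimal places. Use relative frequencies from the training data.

0.585

forged: (59/116) × (47/59) × (20/59) × (31/59) ≈ 0.0721652
authentic: (57/116) × (42/57) × (48/57) × (19/57) ≈ 0.101633
P(authentic | x) = 0.101633 / 0.1737982 ≈ 0.585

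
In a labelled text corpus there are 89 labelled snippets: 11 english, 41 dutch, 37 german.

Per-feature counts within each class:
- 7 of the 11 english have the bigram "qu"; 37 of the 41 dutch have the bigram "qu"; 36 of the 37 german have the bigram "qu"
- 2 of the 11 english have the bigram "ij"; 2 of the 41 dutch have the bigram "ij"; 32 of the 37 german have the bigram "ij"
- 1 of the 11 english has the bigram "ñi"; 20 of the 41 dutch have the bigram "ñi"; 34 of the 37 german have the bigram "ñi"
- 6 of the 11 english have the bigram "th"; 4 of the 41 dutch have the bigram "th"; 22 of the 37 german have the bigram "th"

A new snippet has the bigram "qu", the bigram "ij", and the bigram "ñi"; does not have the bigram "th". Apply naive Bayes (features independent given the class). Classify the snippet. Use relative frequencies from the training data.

english: (11/89) × (7/11) × (2/11) × (1/11) × (5/11) ≈ 0.000590922
dutch: (41/89) × (37/41) × (2/41) × (20/41) × (37/41) ≈ 0.00892734
german: (37/89) × (36/37) × (32/37) × (34/37) × (15/37) ≈ 0.130325
Highest score → german.

german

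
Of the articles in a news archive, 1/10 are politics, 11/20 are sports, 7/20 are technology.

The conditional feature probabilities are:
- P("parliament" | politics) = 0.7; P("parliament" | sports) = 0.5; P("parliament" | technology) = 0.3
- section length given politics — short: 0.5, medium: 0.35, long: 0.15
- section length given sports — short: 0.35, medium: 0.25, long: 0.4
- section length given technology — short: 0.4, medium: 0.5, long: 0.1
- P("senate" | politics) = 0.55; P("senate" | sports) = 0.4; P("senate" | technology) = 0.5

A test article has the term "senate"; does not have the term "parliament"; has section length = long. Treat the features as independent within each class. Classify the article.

sports

politics: 0.1 × (1−0.7) × 0.15 × 0.55 = 0.002475
sports: 0.55 × (1−0.5) × 0.4 × 0.4 = 0.044
technology: 0.35 × (1−0.3) × 0.1 × 0.5 = 0.01225
Highest score → sports.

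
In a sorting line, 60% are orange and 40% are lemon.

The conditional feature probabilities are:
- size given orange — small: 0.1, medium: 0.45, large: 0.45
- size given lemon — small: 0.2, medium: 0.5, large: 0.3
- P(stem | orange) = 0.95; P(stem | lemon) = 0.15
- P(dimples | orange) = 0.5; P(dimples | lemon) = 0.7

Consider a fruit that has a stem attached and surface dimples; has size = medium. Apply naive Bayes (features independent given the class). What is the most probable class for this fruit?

orange: 0.6 × 0.45 × 0.95 × 0.5 = 0.12825
lemon: 0.4 × 0.5 × 0.15 × 0.7 = 0.021
Highest score → orange.

orange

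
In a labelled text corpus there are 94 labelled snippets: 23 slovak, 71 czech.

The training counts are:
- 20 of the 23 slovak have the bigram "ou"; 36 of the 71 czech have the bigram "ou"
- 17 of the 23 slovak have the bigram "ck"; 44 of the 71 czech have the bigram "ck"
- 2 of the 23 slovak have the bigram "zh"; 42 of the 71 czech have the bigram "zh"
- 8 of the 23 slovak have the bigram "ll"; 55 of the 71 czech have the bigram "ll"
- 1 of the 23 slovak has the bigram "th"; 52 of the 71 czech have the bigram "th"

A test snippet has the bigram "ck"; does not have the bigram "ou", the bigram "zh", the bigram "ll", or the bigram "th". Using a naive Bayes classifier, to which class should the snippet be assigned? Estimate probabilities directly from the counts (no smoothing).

slovak

slovak: (23/94) × (3/23) × (17/23) × (21/23) × (15/23) × (22/23) ≈ 0.0134358
czech: (71/94) × (35/71) × (44/71) × (29/71) × (16/71) × (19/71) ≈ 0.0056837
Highest score → slovak.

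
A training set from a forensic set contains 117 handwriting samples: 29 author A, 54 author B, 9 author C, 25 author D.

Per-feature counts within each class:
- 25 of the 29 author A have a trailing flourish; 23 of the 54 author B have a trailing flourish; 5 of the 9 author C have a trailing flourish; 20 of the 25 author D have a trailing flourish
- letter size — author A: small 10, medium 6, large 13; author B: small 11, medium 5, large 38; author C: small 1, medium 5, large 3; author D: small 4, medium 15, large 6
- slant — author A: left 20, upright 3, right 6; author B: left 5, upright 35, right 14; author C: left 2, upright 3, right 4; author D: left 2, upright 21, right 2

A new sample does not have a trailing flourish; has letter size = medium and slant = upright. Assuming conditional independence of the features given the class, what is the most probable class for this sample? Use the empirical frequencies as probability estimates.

author A: (29/117) × (4/29) × (6/29) × (3/29) ≈ 0.00073173
author B: (54/117) × (31/54) × (5/54) × (35/54) ≈ 0.0159011
author C: (9/117) × (4/9) × (5/9) × (3/9) ≈ 0.00633112
author D: (25/117) × (5/25) × (15/25) × (21/25) ≈ 0.0215385
Highest score → author D.

author D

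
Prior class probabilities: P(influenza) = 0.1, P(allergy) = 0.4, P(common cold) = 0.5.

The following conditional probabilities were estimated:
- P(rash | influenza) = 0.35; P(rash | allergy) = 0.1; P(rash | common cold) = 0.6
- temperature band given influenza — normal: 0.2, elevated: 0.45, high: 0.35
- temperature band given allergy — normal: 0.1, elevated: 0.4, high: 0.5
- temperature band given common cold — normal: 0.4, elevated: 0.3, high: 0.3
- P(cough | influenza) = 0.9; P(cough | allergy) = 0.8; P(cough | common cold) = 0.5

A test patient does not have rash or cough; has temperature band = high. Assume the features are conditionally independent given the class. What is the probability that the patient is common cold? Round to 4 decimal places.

influenza: 0.1 × (1−0.35) × 0.35 × (1−0.9) = 0.002275
allergy: 0.4 × (1−0.1) × 0.5 × (1−0.8) = 0.036
common cold: 0.5 × (1−0.6) × 0.3 × (1−0.5) = 0.03
P(common cold | x) = 0.03 / 0.068275 ≈ 0.4394

0.4394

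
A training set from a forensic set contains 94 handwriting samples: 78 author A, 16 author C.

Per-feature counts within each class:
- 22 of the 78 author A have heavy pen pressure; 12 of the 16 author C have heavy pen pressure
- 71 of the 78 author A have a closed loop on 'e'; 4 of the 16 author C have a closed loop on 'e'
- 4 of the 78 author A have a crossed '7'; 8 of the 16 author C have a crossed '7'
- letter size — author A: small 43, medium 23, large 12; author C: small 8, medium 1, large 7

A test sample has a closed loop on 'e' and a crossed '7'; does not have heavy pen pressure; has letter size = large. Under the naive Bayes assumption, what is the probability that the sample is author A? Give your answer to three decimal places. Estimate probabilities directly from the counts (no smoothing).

0.648

author A: (78/94) × (56/78) × (71/78) × (4/78) × (12/78) ≈ 0.00427835
author C: (16/94) × (4/16) × (4/16) × (8/16) × (7/16) ≈ 0.00232713
P(author A | x) = 0.00427835 / 0.00660548 ≈ 0.648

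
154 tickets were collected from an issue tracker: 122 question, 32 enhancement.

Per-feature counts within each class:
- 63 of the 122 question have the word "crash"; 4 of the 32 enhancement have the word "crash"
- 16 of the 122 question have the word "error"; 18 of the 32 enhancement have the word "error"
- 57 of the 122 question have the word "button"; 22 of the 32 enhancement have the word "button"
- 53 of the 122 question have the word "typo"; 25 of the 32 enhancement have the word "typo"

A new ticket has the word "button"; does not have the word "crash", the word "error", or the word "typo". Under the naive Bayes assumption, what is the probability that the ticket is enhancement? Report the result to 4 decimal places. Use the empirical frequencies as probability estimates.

0.1197

question: (122/154) × (59/122) × (106/122) × (57/122) × (69/122) ≈ 0.0879593
enhancement: (32/154) × (28/32) × (14/32) × (22/32) × (7/32) = 0.011962890625
P(enhancement | x) = 0.011962890625 / 0.099922190625 ≈ 0.1197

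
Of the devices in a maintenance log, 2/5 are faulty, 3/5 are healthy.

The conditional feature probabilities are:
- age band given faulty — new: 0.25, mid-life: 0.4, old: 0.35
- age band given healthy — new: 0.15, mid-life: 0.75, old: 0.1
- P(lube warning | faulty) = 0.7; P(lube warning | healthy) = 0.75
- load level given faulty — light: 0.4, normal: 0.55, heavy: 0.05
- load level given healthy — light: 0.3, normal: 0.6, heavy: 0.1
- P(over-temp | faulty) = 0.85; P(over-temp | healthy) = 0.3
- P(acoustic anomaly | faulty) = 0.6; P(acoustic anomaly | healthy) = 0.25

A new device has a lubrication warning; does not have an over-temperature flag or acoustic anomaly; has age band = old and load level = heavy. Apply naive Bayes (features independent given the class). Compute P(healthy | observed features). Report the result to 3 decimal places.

faulty: 0.4 × 0.35 × 0.7 × 0.05 × (1−0.85) × (1−0.6) = 0.000294
healthy: 0.6 × 0.1 × 0.75 × 0.1 × (1−0.3) × (1−0.25) = 0.0023625
P(healthy | x) = 0.0023625 / 0.0026565 ≈ 0.889

0.889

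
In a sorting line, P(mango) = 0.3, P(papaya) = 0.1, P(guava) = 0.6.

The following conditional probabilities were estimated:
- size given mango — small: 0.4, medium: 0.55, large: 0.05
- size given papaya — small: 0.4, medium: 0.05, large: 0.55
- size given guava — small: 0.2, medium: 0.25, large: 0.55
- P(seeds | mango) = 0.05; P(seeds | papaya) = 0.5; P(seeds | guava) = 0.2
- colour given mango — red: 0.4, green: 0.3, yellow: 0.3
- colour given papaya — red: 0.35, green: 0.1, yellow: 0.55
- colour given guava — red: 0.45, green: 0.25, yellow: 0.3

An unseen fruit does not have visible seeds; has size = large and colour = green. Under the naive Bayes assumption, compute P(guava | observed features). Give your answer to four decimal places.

mango: 0.3 × 0.05 × (1−0.05) × 0.3 = 0.004275
papaya: 0.1 × 0.55 × (1−0.5) × 0.1 = 0.00275
guava: 0.6 × 0.55 × (1−0.2) × 0.25 = 0.066
P(guava | x) = 0.066 / 0.073025 ≈ 0.9038

0.9038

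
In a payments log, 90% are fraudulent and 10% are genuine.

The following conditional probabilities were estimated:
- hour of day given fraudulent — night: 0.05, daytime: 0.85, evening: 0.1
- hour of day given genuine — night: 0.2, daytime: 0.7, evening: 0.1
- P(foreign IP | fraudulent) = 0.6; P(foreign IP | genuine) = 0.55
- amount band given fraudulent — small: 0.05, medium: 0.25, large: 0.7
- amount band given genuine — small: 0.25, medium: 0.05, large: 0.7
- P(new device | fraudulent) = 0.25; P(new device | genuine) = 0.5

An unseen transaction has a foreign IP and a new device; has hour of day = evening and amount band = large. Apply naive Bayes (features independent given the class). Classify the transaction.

fraudulent: 0.9 × 0.1 × 0.6 × 0.7 × 0.25 = 0.00945
genuine: 0.1 × 0.1 × 0.55 × 0.7 × 0.5 = 0.001925
Highest score → fraudulent.

fraudulent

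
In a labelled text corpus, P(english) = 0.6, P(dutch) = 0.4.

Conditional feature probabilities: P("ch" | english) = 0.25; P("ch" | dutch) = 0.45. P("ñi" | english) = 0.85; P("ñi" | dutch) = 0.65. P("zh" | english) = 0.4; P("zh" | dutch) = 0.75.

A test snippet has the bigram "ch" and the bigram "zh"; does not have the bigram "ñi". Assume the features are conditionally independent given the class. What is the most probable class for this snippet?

english: 0.6 × 0.25 × (1−0.85) × 0.4 = 0.009
dutch: 0.4 × 0.45 × (1−0.65) × 0.75 = 0.04725
Highest score → dutch.

dutch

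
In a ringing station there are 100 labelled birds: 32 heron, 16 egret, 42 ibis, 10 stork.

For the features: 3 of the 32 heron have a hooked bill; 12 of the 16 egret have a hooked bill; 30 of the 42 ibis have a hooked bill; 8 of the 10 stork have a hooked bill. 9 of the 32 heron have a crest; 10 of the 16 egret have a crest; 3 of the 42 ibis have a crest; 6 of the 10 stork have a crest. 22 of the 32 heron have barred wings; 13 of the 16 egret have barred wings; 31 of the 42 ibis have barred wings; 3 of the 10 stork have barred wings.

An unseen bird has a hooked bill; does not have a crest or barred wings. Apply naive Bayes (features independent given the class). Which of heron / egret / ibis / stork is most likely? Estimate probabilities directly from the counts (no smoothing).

heron: (32/100) × (3/32) × (23/32) × (10/32) = 0.00673828125
egret: (16/100) × (12/16) × (6/16) × (3/16) = 0.0084375
ibis: (42/100) × (30/42) × (39/42) × (11/42) ≈ 0.0729592
stork: (10/100) × (8/10) × (4/10) × (7/10) = 0.0224
Highest score → ibis.

ibis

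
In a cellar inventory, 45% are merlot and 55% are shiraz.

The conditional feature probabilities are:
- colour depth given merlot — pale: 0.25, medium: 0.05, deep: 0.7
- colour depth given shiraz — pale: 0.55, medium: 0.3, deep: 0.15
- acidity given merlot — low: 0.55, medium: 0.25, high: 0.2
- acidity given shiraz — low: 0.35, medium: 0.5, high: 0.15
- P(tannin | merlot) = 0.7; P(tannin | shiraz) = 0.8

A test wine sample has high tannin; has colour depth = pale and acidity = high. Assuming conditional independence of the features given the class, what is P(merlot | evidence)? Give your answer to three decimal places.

0.303

merlot: 0.45 × 0.25 × 0.2 × 0.7 = 0.01575
shiraz: 0.55 × 0.55 × 0.15 × 0.8 = 0.0363
P(merlot | x) = 0.01575 / 0.05205 ≈ 0.303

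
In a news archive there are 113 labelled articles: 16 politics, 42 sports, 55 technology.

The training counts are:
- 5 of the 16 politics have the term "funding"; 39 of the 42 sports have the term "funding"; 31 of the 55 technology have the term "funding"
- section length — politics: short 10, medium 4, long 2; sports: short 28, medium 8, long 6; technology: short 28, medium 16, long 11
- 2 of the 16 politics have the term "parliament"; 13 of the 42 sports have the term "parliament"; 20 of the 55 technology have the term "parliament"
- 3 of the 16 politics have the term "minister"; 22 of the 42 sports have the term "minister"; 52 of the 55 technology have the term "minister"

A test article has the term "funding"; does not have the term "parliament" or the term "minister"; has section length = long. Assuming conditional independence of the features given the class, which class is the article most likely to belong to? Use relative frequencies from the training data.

sports

politics: (16/113) × (5/16) × (2/16) × (14/16) × (13/16) ≈ 0.00393218
sports: (42/113) × (39/42) × (6/42) × (29/42) × (20/42) ≈ 0.0162113
technology: (55/113) × (31/55) × (11/55) × (35/55) × (3/55) ≈ 0.00190448
Highest score → sports.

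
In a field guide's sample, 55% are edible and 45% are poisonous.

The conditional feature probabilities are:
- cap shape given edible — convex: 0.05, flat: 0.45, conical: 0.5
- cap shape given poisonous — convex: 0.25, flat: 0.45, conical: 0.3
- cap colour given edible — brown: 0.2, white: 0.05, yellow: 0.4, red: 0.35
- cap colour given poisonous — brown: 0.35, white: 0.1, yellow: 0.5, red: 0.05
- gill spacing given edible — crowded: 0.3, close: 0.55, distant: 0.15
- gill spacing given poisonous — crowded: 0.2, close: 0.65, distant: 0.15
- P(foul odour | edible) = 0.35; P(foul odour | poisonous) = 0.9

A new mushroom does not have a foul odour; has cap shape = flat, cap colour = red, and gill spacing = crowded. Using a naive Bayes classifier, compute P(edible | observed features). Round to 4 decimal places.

0.9882

edible: 0.55 × 0.45 × 0.35 × 0.3 × (1−0.35) = 0.016891875
poisonous: 0.45 × 0.45 × 0.05 × 0.2 × (1−0.9) = 0.0002025
P(edible | x) = 0.016891875 / 0.017094375 ≈ 0.9882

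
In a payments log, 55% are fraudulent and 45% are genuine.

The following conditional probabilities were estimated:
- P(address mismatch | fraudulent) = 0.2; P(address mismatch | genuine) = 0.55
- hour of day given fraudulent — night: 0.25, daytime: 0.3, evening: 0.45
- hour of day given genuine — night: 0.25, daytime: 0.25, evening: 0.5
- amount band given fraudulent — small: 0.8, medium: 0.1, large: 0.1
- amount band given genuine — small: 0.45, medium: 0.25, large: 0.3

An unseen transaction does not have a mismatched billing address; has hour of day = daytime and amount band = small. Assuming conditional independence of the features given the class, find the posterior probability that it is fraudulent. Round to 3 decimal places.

0.823

fraudulent: 0.55 × (1−0.2) × 0.3 × 0.8 = 0.1056
genuine: 0.45 × (1−0.55) × 0.25 × 0.45 = 0.02278125
P(fraudulent | x) = 0.1056 / 0.12838125 ≈ 0.823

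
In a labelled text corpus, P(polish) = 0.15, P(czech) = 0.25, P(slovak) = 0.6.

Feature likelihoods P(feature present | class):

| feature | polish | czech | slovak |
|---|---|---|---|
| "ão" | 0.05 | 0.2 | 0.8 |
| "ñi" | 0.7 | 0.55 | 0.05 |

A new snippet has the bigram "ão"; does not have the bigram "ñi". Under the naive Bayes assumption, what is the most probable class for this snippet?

polish: 0.15 × 0.05 × (1−0.7) = 0.00225
czech: 0.25 × 0.2 × (1−0.55) = 0.0225
slovak: 0.6 × 0.8 × (1−0.05) = 0.456
Highest score → slovak.

slovak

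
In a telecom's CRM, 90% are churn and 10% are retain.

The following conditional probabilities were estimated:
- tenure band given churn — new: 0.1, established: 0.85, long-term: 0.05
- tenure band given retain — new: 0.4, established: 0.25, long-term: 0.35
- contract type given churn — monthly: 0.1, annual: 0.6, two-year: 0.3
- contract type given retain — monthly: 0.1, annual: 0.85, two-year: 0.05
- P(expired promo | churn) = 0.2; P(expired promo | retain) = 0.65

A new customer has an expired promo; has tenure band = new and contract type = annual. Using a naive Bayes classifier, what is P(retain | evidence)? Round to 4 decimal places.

churn: 0.9 × 0.1 × 0.6 × 0.2 = 0.0108
retain: 0.1 × 0.4 × 0.85 × 0.65 = 0.0221
P(retain | x) = 0.0221 / 0.0329 ≈ 0.6717

0.6717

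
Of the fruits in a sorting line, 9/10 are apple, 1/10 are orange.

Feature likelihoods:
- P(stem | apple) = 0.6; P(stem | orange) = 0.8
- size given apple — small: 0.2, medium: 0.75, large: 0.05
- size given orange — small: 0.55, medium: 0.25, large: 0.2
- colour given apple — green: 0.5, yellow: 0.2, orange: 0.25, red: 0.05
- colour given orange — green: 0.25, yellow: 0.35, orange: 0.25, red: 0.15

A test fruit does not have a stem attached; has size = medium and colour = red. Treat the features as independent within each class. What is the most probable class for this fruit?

apple: 0.9 × (1−0.6) × 0.75 × 0.05 = 0.0135
orange: 0.1 × (1−0.8) × 0.25 × 0.15 = 0.00075
Highest score → apple.

apple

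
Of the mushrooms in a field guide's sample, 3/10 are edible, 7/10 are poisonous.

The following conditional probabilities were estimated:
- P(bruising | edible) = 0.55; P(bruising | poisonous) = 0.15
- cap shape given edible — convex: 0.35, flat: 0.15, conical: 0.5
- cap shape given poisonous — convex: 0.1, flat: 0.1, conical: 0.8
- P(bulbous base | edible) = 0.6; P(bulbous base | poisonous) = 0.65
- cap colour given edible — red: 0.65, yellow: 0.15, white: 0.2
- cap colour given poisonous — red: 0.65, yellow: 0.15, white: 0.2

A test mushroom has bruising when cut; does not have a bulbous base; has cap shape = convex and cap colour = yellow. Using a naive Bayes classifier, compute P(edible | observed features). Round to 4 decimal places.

edible: 0.3 × 0.55 × 0.35 × (1−0.6) × 0.15 = 0.003465
poisonous: 0.7 × 0.15 × 0.1 × (1−0.65) × 0.15 = 0.00055125
P(edible | x) = 0.003465 / 0.00401625 ≈ 0.8627

0.8627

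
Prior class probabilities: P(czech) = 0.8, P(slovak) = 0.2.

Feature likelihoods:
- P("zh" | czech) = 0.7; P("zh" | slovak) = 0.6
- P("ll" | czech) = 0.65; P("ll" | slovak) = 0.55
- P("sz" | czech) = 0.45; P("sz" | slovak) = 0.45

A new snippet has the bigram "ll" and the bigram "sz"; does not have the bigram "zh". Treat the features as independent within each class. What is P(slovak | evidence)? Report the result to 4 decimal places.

czech: 0.8 × (1−0.7) × 0.65 × 0.45 = 0.0702
slovak: 0.2 × (1−0.6) × 0.55 × 0.45 = 0.0198
P(slovak | x) = 0.0198 / 0.09 ≈ 0.2200

0.2200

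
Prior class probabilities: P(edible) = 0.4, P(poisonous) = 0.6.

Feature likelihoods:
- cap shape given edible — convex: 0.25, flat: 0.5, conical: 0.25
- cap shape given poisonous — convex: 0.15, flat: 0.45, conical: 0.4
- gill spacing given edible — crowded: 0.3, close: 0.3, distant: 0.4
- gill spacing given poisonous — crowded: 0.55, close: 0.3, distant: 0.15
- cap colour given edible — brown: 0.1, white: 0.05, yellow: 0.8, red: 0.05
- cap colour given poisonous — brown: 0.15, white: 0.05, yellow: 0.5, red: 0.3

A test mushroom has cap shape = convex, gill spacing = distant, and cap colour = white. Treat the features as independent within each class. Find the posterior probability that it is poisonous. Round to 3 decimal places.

0.252

edible: 0.4 × 0.25 × 0.4 × 0.05 = 0.002
poisonous: 0.6 × 0.15 × 0.15 × 0.05 = 0.000675
P(poisonous | x) = 0.000675 / 0.002675 ≈ 0.252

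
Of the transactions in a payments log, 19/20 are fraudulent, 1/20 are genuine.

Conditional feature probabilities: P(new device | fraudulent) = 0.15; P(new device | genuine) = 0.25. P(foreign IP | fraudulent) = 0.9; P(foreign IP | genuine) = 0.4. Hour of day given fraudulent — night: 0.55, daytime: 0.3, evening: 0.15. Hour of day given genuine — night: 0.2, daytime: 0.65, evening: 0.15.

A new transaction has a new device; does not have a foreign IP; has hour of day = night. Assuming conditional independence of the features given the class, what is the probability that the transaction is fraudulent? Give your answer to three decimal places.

fraudulent: 0.95 × 0.15 × (1−0.9) × 0.55 = 0.0078375
genuine: 0.05 × 0.25 × (1−0.4) × 0.2 = 0.0015
P(fraudulent | x) = 0.0078375 / 0.0093375 ≈ 0.839

0.839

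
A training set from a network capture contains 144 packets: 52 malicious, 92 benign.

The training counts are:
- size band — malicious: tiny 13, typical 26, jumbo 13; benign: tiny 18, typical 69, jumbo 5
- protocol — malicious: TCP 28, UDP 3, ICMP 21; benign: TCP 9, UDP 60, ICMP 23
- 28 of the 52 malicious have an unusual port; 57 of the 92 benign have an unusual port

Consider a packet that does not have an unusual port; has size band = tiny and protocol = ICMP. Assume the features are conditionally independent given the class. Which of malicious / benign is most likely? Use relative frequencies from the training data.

malicious: (52/144) × (13/52) × (21/52) × (24/52) ≈ 0.0168269
benign: (92/144) × (18/92) × (23/92) × (35/92) ≈ 0.0118886
Highest score → malicious.

malicious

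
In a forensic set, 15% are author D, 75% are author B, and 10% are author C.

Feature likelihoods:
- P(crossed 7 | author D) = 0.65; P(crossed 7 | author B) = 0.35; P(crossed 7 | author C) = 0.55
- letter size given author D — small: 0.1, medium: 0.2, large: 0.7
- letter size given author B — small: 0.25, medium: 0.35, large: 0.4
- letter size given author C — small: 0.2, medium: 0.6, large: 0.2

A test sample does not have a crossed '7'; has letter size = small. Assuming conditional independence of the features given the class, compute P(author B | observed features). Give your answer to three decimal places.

author D: 0.15 × (1−0.65) × 0.1 = 0.00525
author B: 0.75 × (1−0.35) × 0.25 = 0.121875
author C: 0.1 × (1−0.55) × 0.2 = 0.009
P(author B | x) = 0.121875 / 0.136125 ≈ 0.895

0.895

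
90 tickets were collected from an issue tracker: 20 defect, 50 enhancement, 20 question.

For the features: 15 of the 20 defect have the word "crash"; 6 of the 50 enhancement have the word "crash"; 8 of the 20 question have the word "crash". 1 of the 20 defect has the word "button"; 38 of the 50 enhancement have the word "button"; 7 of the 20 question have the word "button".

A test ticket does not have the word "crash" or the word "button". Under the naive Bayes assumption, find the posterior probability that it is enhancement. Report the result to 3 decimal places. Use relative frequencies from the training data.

0.457

defect: (20/90) × (5/20) × (19/20) ≈ 0.0527778
enhancement: (50/90) × (44/50) × (12/50) ≈ 0.117333
question: (20/90) × (12/20) × (13/20) ≈ 0.0866667
P(enhancement | x) = 0.117333 / 0.2567775 ≈ 0.457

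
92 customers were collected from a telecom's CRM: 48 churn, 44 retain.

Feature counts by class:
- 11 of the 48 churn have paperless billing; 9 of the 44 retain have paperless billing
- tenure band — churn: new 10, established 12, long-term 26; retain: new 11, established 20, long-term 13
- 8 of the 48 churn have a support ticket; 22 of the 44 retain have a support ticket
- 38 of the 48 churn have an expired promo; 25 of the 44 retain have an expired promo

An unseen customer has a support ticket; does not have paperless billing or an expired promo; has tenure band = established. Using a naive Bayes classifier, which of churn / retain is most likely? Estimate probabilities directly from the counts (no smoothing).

churn: (48/92) × (37/48) × (12/48) × (8/48) × (10/48) ≈ 0.00349109
retain: (44/92) × (35/44) × (20/44) × (22/44) × (19/44) ≈ 0.0373361
Highest score → retain.

retain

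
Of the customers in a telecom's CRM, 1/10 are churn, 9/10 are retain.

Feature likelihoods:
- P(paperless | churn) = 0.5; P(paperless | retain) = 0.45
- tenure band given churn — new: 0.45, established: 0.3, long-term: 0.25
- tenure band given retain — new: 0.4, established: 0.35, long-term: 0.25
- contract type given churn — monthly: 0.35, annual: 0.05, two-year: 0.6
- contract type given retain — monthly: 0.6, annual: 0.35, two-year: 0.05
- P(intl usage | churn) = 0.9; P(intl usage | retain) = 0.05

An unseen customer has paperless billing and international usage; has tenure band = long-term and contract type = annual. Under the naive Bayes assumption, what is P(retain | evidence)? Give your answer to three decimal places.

churn: 0.1 × 0.5 × 0.25 × 0.05 × 0.9 = 0.0005625
retain: 0.9 × 0.45 × 0.25 × 0.35 × 0.05 = 0.001771875
P(retain | x) = 0.001771875 / 0.002334375 ≈ 0.759

0.759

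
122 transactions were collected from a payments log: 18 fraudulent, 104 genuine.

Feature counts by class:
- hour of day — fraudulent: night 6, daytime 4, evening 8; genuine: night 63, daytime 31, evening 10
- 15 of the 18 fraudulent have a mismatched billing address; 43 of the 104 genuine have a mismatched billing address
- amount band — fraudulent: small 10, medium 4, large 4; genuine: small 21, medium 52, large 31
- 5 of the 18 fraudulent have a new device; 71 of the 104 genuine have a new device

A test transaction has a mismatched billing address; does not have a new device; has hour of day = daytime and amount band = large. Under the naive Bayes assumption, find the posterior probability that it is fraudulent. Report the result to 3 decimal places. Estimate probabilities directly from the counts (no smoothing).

0.306

fraudulent: (18/122) × (4/18) × (15/18) × (4/18) × (13/18) ≈ 0.00438508
genuine: (104/122) × (31/104) × (43/104) × (31/104) × (33/104) ≈ 0.00993679
P(fraudulent | x) = 0.00438508 / 0.01432187 ≈ 0.306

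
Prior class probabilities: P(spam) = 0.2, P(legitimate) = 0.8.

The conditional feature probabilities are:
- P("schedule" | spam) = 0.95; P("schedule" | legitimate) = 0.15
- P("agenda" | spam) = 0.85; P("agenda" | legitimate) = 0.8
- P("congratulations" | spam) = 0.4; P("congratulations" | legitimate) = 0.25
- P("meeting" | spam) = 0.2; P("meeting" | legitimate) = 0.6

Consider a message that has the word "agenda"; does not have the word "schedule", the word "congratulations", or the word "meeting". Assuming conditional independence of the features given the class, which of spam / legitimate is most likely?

spam: 0.2 × (1−0.95) × 0.85 × (1−0.4) × (1−0.2) = 0.00408
legitimate: 0.8 × (1−0.15) × 0.8 × (1−0.25) × (1−0.6) = 0.1632
Highest score → legitimate.

legitimate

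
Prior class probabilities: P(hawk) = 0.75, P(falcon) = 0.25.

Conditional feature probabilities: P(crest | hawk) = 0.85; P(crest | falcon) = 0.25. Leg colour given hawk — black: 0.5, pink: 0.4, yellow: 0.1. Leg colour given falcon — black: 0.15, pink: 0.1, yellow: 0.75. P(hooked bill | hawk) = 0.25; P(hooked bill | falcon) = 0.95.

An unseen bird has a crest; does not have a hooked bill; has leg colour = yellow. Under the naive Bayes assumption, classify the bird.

hawk: 0.75 × 0.85 × 0.1 × (1−0.25) = 0.0478125
falcon: 0.25 × 0.25 × 0.75 × (1−0.95) = 0.00234375
Highest score → hawk.

hawk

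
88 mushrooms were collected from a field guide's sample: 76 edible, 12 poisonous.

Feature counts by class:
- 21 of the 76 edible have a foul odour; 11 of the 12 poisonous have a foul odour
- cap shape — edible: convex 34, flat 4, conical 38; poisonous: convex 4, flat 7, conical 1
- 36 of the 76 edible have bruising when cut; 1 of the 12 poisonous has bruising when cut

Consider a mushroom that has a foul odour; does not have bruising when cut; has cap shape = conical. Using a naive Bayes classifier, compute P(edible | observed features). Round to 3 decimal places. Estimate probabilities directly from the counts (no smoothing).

edible: (76/88) × (21/76) × (38/76) × (40/76) ≈ 0.062799
poisonous: (12/88) × (11/12) × (1/12) × (11/12) ≈ 0.00954861
P(edible | x) = 0.062799 / 0.07234761 ≈ 0.868

0.868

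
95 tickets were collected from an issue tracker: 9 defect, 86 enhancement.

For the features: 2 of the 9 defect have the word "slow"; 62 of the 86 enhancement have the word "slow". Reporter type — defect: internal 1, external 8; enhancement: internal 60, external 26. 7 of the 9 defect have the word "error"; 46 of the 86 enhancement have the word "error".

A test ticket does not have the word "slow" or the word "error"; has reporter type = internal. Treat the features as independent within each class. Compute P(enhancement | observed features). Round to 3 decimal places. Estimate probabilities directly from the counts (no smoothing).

defect: (9/95) × (7/9) × (1/9) × (2/9) ≈ 0.00181936
enhancement: (86/95) × (24/86) × (60/86) × (40/86) ≈ 0.0819789
P(enhancement | x) = 0.0819789 / 0.08379826 ≈ 0.978

0.978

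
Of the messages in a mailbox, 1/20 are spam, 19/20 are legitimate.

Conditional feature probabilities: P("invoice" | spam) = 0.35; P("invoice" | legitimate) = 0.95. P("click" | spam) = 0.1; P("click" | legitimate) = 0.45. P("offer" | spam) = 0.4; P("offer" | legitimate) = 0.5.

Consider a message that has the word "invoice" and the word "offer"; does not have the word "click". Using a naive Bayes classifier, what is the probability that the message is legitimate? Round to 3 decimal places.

0.975

spam: 0.05 × 0.35 × (1−0.1) × 0.4 = 0.0063
legitimate: 0.95 × 0.95 × (1−0.45) × 0.5 = 0.2481875
P(legitimate | x) = 0.2481875 / 0.2544875 ≈ 0.975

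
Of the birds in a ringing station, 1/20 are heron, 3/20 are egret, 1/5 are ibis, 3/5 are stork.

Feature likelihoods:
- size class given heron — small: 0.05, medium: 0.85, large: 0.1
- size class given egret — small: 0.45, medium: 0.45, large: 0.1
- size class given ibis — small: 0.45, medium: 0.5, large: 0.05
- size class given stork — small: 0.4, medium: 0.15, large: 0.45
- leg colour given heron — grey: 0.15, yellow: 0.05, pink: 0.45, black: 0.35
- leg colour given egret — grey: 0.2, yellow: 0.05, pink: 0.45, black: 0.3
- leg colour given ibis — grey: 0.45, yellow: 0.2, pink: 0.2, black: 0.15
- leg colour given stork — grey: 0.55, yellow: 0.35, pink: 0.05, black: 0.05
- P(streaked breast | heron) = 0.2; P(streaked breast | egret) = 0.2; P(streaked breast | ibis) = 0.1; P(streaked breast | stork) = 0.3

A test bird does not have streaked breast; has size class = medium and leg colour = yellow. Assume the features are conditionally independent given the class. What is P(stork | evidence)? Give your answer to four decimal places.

heron: 0.05 × 0.85 × 0.05 × (1−0.2) = 0.0017
egret: 0.15 × 0.45 × 0.05 × (1−0.2) = 0.0027
ibis: 0.2 × 0.5 × 0.2 × (1−0.1) = 0.018
stork: 0.6 × 0.15 × 0.35 × (1−0.3) = 0.02205
P(stork | x) = 0.02205 / 0.04445 ≈ 0.4961

0.4961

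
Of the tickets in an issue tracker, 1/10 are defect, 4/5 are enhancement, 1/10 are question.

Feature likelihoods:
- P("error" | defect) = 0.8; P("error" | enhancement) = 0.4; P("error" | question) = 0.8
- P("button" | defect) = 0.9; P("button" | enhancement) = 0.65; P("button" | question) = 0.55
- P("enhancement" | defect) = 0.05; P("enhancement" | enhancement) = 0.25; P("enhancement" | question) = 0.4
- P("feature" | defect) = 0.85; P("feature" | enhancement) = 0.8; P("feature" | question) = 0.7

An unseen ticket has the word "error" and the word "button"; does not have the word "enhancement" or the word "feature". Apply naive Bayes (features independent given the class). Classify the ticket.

defect: 0.1 × 0.8 × 0.9 × (1−0.05) × (1−0.85) = 0.01026
enhancement: 0.8 × 0.4 × 0.65 × (1−0.25) × (1−0.8) = 0.0312
question: 0.1 × 0.8 × 0.55 × (1−0.4) × (1−0.7) = 0.00792
Highest score → enhancement.

enhancement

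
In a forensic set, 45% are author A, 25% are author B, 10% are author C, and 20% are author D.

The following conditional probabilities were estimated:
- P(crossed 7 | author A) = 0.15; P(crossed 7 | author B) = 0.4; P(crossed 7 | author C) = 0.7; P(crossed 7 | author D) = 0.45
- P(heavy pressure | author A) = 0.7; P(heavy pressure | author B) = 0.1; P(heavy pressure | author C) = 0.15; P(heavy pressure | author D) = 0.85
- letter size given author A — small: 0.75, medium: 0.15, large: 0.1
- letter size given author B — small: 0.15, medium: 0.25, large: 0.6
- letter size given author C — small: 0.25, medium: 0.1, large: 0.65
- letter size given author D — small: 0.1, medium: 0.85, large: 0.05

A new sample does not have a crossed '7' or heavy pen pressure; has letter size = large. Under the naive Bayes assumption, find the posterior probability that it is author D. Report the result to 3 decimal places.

0.008

author A: 0.45 × (1−0.15) × (1−0.7) × 0.1 = 0.011475
author B: 0.25 × (1−0.4) × (1−0.1) × 0.6 = 0.081
author C: 0.1 × (1−0.7) × (1−0.15) × 0.65 = 0.016575
author D: 0.2 × (1−0.45) × (1−0.85) × 0.05 = 0.000825
P(author D | x) = 0.000825 / 0.109875 ≈ 0.008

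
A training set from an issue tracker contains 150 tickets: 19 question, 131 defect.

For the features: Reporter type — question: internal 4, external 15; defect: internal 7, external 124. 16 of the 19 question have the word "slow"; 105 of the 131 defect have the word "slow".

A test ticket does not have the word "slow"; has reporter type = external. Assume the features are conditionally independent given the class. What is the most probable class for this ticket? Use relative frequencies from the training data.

defect

question: (19/150) × (15/19) × (3/19) ≈ 0.0157895
defect: (131/150) × (124/131) × (26/131) ≈ 0.164071
Highest score → defect.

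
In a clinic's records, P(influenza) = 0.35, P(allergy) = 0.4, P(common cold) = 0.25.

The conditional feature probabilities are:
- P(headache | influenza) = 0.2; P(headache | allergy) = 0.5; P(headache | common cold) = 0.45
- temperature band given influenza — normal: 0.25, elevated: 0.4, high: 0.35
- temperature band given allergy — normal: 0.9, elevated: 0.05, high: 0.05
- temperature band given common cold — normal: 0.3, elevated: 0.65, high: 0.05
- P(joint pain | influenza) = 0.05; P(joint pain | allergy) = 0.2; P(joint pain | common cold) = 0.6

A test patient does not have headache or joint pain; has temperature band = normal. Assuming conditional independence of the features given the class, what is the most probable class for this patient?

influenza: 0.35 × (1−0.2) × 0.25 × (1−0.05) = 0.0665
allergy: 0.4 × (1−0.5) × 0.9 × (1−0.2) = 0.144
common cold: 0.25 × (1−0.45) × 0.3 × (1−0.6) = 0.0165
Highest score → allergy.

allergy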